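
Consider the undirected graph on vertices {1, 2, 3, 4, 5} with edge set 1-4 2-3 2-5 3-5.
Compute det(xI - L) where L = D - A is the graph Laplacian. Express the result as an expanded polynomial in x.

x^5 - 8x^4 + 21x^3 - 18x^2

Reading degrees in the order [1, 2, 3, 4, 5] gives [1, 2, 2, 1, 2]; set D = diag(1, 2, 2, 1, 2) and form L = D - A. Computing det(xI - L) by cofactor expansion (or equivalently via sum-over-permutations) gives x^5 - 8x^4 + 21x^3 - 18x^2. The coefficient of x^4 equals -trace(L) = -8, matching the sum of degrees. There are 2 zeros in the spectrum, matching the 2 components.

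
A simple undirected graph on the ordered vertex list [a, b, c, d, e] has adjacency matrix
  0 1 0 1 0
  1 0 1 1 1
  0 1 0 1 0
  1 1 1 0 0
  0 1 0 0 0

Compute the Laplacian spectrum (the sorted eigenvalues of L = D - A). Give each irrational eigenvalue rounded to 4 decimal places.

Reading degrees in the order [a, b, c, d, e] gives [2, 4, 2, 3, 1]; set D = diag(2, 4, 2, 3, 1) and form L = D - A. The multiplicity of 0 as a Laplacian eigenvalue equals the number of connected components. The single zero eigenvalue shows the graph is connected. The largest eigenvalue, 5, is at most the vertex count 5. The eigenvalues sum to 12, which equals trace(L) = 2|E|.

[0, 1, 2, 4, 5]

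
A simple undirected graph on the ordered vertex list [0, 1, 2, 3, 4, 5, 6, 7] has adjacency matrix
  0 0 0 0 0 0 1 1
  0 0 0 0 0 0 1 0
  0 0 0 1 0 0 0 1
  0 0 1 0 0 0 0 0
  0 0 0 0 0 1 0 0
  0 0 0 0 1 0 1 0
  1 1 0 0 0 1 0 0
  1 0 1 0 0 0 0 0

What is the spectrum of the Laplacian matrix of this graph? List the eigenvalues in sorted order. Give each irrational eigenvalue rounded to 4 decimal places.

Each diagonal entry of L is the vertex degree and each off-diagonal entry is -1 where an edge is present, 0 otherwise; in the order [0, 1, 2, 3, 4, 5, 6, 7] the diagonal is [2, 1, 2, 1, 1, 2, 3, 2]. Diagonalising L (or applying a numerical eigensolver to the 8x8 matrix) gives the spectrum above. The single zero eigenvalue shows the graph is connected. The eigenvalues sum to 14, which equals trace(L) = 2|E|.

[0, 0.1864, 0.5858, 1, 2, 2.4707, 3.4142, 4.3429]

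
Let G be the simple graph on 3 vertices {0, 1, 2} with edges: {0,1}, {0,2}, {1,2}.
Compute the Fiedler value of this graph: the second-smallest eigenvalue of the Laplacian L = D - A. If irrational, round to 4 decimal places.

3

With the vertex order [0, 1, 2], the degrees are [2, 2, 2], giving D = diag(2, 2, 2) and L = D - A. The smallest Laplacian eigenvalue is always 0. The next one, lambda_2 = 3, measures how hard the graph is to disconnect: larger values mean better connectivity. There is one zero in the spectrum, matching the 1 component.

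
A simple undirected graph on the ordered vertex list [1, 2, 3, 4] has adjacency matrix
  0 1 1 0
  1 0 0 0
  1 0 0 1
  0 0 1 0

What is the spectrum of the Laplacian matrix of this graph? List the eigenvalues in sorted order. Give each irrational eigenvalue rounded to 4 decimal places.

Reading degrees in the order [1, 2, 3, 4] gives [2, 1, 2, 1]; set D = diag(2, 1, 2, 1) and form L = D - A. Diagonalising L (or applying a numerical eigensolver to the 4x4 matrix) gives the spectrum above. The single zero eigenvalue shows the graph is connected. By the matrix-tree theorem the graph has (1/4) * product of the nonzero eigenvalues = 1 spanning tree.

[0, 0.5858, 2, 3.4142]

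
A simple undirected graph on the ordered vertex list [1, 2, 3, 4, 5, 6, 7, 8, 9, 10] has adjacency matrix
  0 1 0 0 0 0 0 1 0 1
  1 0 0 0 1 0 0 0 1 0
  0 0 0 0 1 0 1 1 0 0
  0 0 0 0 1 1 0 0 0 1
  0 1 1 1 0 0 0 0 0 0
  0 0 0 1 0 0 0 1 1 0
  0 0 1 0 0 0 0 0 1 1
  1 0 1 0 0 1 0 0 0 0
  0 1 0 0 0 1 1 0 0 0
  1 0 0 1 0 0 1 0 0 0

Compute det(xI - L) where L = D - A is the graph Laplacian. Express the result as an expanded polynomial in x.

x^10 - 30x^9 + 390x^8 - 2880x^7 + 13305x^6 - 39882x^5 + 77640x^4 - 94800x^3 + 66000x^2 - 20000x

Each diagonal entry of L is the vertex degree and each off-diagonal entry is -1 where an edge is present, 0 otherwise; in the order [1, 2, 3, 4, 5, 6, 7, 8, 9, 10] the diagonal is [3, 3, 3, 3, 3, 3, 3, 3, 3, 3]. L has integer entries, so p(x) = det(xI - L) has integer coefficients. Expanding the determinant yields x^10 - 30x^9 + 390x^8 - 2880x^7 + 13305x^6 - 39882x^5 + 77640x^4 - 94800x^3 + 66000x^2 - 20000x. The coefficient of x^9 equals -trace(L) = -30, matching the sum of degrees. The eigenvalues sum to 30, which equals trace(L) = 2|E|.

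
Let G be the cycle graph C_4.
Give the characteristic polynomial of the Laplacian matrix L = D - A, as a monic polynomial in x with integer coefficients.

The graph has 4 vertices and degree multiset [2, 2, 2, 2]; D is the diagonal matrix of degrees and L = D - A. Computing det(xI - L) by cofactor expansion (or equivalently via sum-over-permutations) gives x^4 - 8x^3 + 20x^2 - 16x. Since p(0) = det(-L) = 0, x divides p(x).

x^4 - 8x^3 + 20x^2 - 16x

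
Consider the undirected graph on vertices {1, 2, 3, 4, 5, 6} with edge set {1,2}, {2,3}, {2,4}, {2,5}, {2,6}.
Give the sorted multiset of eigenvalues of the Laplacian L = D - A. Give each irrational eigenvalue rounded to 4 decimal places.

[0, 1, 1, 1, 1, 6]

With the vertex order [1, 2, 3, 4, 5, 6], the degrees are [1, 5, 1, 1, 1, 1], giving D = diag(1, 5, 1, 1, 1, 1) and L = D - A. The multiplicity of 0 as a Laplacian eigenvalue equals the number of connected components. The largest eigenvalue, 6, is at most the vertex count 6.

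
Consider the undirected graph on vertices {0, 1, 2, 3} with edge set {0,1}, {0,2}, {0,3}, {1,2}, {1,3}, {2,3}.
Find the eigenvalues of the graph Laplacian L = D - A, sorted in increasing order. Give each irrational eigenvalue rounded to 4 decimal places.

With the vertex order [0, 1, 2, 3], the degrees are [3, 3, 3, 3], giving D = diag(3, 3, 3, 3) and L = D - A. Diagonalising L (or applying a numerical eigensolver to the 4x4 matrix) gives the spectrum above. The single zero eigenvalue shows the graph is connected. There is one zero in the spectrum, matching the 1 component.

[0, 4, 4, 4]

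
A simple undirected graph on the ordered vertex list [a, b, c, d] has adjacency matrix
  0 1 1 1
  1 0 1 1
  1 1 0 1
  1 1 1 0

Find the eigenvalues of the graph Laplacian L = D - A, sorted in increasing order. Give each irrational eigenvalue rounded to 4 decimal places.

Reading degrees in the order [a, b, c, d] gives [3, 3, 3, 3]; set D = diag(3, 3, 3, 3) and form L = D - A. Diagonalising L (or applying a numerical eigensolver to the 4x4 matrix) gives the spectrum above. The largest eigenvalue, 4, is at most the vertex count 4.

[0, 4, 4, 4]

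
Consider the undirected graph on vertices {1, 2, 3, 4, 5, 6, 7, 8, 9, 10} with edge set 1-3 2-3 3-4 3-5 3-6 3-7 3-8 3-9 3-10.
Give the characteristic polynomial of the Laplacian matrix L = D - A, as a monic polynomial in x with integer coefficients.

x^10 - 18x^9 + 108x^8 - 336x^7 + 630x^6 - 756x^5 + 588x^4 - 288x^3 + 81x^2 - 10x

With the vertex order [1, 2, 3, 4, 5, 6, 7, 8, 9, 10], the degrees are [1, 1, 9, 1, 1, 1, 1, 1, 1, 1], giving D = diag(1, 1, 9, 1, 1, 1, 1, 1, 1, 1) and L = D - A. L has integer entries, so p(x) = det(xI - L) has integer coefficients. Expanding the determinant yields x^10 - 18x^9 + 108x^8 - 336x^7 + 630x^6 - 756x^5 + 588x^4 - 288x^3 + 81x^2 - 10x. Since p(0) = det(-L) = 0, x divides p(x). There is one zero in the spectrum, matching the 1 component.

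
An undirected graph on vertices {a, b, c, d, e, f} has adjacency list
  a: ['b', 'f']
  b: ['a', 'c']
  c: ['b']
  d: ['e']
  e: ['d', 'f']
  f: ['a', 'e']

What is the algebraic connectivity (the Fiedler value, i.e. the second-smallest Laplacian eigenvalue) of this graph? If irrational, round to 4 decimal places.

Reading degrees in the order [a, b, c, d, e, f] gives [2, 2, 1, 1, 2, 2]; set D = diag(2, 2, 1, 1, 2, 2) and form L = D - A. Computing the eigenvalues of L and sorting gives [0, 0.2679, 1, 2, 3, 3.7321]. The Fiedler value lambda_2 = 0.2679 is strictly positive, so the graph is connected. The largest eigenvalue, 3.7321, is at most the vertex count 6. The eigenvalues sum to 10, which equals trace(L) = 2|E|.

0.2679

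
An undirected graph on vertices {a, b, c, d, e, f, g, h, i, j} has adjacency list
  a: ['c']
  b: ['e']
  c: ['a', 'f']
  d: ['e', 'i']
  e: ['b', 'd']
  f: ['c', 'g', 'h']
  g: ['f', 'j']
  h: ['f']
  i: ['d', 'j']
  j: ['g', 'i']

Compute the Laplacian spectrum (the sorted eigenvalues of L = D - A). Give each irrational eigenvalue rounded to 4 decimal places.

[0, 0.1100, 0.4616, 0.6697, 1.2415, 2, 2.4010, 3.0579, 3.7120, 4.3463]

Each diagonal entry of L is the vertex degree and each off-diagonal entry is -1 where an edge is present, 0 otherwise; in the order [a, b, c, d, e, f, g, h, i, j] the diagonal is [1, 1, 2, 2, 2, 3, 2, 1, 2, 2]. Since every row of L sums to 0, the all-ones vector is in the kernel and 0 is an eigenvalue. The single zero eigenvalue shows the graph is connected.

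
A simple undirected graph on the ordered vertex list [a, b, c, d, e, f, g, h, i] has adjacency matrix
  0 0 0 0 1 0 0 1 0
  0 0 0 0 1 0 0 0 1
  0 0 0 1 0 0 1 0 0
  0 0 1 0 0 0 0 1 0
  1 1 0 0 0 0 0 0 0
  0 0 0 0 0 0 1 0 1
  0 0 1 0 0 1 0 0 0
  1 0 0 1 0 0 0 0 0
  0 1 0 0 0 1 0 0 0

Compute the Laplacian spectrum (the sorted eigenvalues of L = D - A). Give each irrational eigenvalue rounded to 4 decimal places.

[0, 0.4679, 0.4679, 1.6527, 1.6527, 3, 3, 3.8794, 3.8794]

Each diagonal entry of L is the vertex degree and each off-diagonal entry is -1 where an edge is present, 0 otherwise; in the order [a, b, c, d, e, f, g, h, i] the diagonal is [2, 2, 2, 2, 2, 2, 2, 2, 2]. L is symmetric positive semidefinite, so every eigenvalue is real and nonnegative. The single zero eigenvalue shows the graph is connected.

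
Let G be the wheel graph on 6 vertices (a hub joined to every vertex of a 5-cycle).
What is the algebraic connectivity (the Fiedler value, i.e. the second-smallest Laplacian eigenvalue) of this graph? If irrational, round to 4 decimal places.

The graph has 6 vertices and degree multiset [5, 3, 3, 3, 3, 3]; D is the diagonal matrix of degrees and L = D - A. The smallest Laplacian eigenvalue is always 0. The next one, lambda_2 = 2.3820, measures how hard the graph is to disconnect: larger values mean better connectivity. The eigenvalues sum to 20, which equals trace(L) = 2|E|.

2.3820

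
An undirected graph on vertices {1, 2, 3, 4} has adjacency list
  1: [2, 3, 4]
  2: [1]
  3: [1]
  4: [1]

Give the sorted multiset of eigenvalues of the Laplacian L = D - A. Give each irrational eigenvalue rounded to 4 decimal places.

[0, 1, 1, 4]

Reading degrees in the order [1, 2, 3, 4] gives [3, 1, 1, 1]; set D = diag(3, 1, 1, 1) and form L = D - A. L is symmetric positive semidefinite, so every eigenvalue is real and nonnegative. The eigenvalues sum to 6, which equals trace(L) = 2|E|.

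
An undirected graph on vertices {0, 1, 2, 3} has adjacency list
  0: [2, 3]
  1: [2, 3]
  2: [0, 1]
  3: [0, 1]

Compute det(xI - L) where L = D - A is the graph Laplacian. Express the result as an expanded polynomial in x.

x^4 - 8x^3 + 20x^2 - 16x

Each diagonal entry of L is the vertex degree and each off-diagonal entry is -1 where an edge is present, 0 otherwise; in the order [0, 1, 2, 3] the diagonal is [2, 2, 2, 2]. The eigenvalues of L are [0, 2, 2, 4]; the characteristic polynomial is the product of (x - lambda_i), which multiplies out to x^4 - 8x^3 + 20x^2 - 16x. Since p(0) = det(-L) = 0, x divides p(x). There is one zero in the spectrum, matching the 1 component.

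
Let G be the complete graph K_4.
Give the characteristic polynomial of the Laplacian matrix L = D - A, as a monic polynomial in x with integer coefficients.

The graph has 4 vertices and degree multiset [3, 3, 3, 3]; D is the diagonal matrix of degrees and L = D - A. L has integer entries, so p(x) = det(xI - L) has integer coefficients. Expanding the determinant yields x^4 - 12x^3 + 48x^2 - 64x. The constant term is 0 because L is singular (the all-ones vector lies in its kernel).

x^4 - 12x^3 + 48x^2 - 64x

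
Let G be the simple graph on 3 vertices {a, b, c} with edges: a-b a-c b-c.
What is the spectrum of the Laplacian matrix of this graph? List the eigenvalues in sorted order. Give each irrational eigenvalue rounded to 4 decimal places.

With the vertex order [a, b, c], the degrees are [2, 2, 2], giving D = diag(2, 2, 2) and L = D - A. Since every row of L sums to 0, the all-ones vector is in the kernel and 0 is an eigenvalue.

[0, 3, 3]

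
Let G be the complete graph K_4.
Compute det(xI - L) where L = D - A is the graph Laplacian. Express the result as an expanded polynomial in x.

x^4 - 12x^3 + 48x^2 - 64x

The graph has 4 vertices and degree multiset [3, 3, 3, 3]; D is the diagonal matrix of degrees and L = D - A. Computing det(xI - L) by cofactor expansion (or equivalently via sum-over-permutations) gives x^4 - 12x^3 + 48x^2 - 64x. The constant term is 0 because L is singular (the all-ones vector lies in its kernel).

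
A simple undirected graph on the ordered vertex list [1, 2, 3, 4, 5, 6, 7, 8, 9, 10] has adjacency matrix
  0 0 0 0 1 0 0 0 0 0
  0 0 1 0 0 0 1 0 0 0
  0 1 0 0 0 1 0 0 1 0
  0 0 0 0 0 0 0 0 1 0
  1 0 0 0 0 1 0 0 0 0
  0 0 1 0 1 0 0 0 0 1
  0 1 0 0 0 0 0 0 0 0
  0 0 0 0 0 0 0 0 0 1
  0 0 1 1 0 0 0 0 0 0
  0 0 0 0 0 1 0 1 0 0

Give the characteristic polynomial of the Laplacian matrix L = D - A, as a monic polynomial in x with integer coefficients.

x^10 - 18x^9 + 134x^8 - 536x^7 + 1251x^6 - 1730x^5 + 1378x^4 - 592x^3 + 125x^2 - 10x

With the vertex order [1, 2, 3, 4, 5, 6, 7, 8, 9, 10], the degrees are [1, 2, 3, 1, 2, 3, 1, 1, 2, 2], giving D = diag(1, 2, 3, 1, 2, 3, 1, 1, 2, 2) and L = D - A. L has integer entries, so p(x) = det(xI - L) has integer coefficients. Expanding the determinant yields x^10 - 18x^9 + 134x^8 - 536x^7 + 1251x^6 - 1730x^5 + 1378x^4 - 592x^3 + 125x^2 - 10x. Since p(0) = det(-L) = 0, x divides p(x). The eigenvalues sum to 18, which equals trace(L) = 2|E|. By the matrix-tree theorem the graph has (1/10) * product of the nonzero eigenvalues = 1 spanning tree.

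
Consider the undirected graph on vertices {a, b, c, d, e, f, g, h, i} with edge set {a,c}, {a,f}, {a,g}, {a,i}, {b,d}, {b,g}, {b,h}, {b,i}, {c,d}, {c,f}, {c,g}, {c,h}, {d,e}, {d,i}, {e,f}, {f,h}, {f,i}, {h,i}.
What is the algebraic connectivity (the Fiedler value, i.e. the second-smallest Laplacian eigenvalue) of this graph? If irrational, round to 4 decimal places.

1.6635

Reading degrees in the order [a, b, c, d, e, f, g, h, i] gives [4, 4, 5, 4, 2, 5, 3, 4, 5]; set D = diag(4, 4, 5, 4, 2, 5, 3, 4, 5) and form L = D - A. Computing the eigenvalues of L and sorting gives [0, 1.6635, 2.8162, 3.1539, 4.1305, 4.6404, 6.0916, 6.2644, 7.2394]. The Fiedler value lambda_2 = 1.6635 is strictly positive, so the graph is connected. There is one zero in the spectrum, matching the 1 component.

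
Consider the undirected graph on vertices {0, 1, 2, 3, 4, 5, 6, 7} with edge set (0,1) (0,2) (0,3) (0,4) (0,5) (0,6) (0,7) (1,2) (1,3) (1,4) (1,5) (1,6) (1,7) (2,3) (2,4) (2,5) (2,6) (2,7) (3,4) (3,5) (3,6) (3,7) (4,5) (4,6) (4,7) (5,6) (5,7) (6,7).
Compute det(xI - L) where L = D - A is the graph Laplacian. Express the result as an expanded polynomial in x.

Reading degrees in the order [0, 1, 2, 3, 4, 5, 6, 7] gives [7, 7, 7, 7, 7, 7, 7, 7]; set D = diag(7, 7, 7, 7, 7, 7, 7, 7) and form L = D - A. Computing det(xI - L) by cofactor expansion (or equivalently via sum-over-permutations) gives x^8 - 56x^7 + 1344x^6 - 17920x^5 + 143360x^4 - 688128x^3 + 1835008x^2 - 2097152x. The constant term is 0 because L is singular (the all-ones vector lies in its kernel). The largest eigenvalue, 8, is at most the vertex count 8. The eigenvalues sum to 56, which equals trace(L) = 2|E|.

x^8 - 56x^7 + 1344x^6 - 17920x^5 + 143360x^4 - 688128x^3 + 1835008x^2 - 2097152x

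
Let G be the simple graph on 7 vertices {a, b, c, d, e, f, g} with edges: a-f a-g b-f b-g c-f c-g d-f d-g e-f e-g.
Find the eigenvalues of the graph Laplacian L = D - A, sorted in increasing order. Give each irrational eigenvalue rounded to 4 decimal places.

Reading degrees in the order [a, b, c, d, e, f, g] gives [2, 2, 2, 2, 2, 5, 5]; set D = diag(2, 2, 2, 2, 2, 5, 5) and form L = D - A. Diagonalising L (or applying a numerical eigensolver to the 7x7 matrix) gives the spectrum above.

[0, 2, 2, 2, 2, 5, 7]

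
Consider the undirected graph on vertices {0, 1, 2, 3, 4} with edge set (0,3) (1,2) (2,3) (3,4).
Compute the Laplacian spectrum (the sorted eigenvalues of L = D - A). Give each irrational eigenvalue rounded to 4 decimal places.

[0, 0.5188, 1, 2.3111, 4.1701]

Reading degrees in the order [0, 1, 2, 3, 4] gives [1, 1, 2, 3, 1]; set D = diag(1, 1, 2, 3, 1) and form L = D - A. Since every row of L sums to 0, the all-ones vector is in the kernel and 0 is an eigenvalue. The single zero eigenvalue shows the graph is connected.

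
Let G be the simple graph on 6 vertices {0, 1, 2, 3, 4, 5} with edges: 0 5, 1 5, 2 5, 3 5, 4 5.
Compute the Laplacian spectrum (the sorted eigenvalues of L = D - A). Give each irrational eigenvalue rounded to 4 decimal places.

Each diagonal entry of L is the vertex degree and each off-diagonal entry is -1 where an edge is present, 0 otherwise; in the order [0, 1, 2, 3, 4, 5] the diagonal is [1, 1, 1, 1, 1, 5]. Since every row of L sums to 0, the all-ones vector is in the kernel and 0 is an eigenvalue. There is one zero in the spectrum, matching the 1 component. By the matrix-tree theorem the graph has (1/6) * product of the nonzero eigenvalues = 1 spanning tree.

[0, 1, 1, 1, 1, 6]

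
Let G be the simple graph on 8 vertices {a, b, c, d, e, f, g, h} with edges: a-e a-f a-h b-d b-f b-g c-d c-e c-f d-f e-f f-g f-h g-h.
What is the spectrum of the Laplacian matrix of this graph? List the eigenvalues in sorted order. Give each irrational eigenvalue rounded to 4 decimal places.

[0, 1.7530, 1.7530, 3.4450, 3.4450, 4.8019, 4.8019, 8]

Reading degrees in the order [a, b, c, d, e, f, g, h] gives [3, 3, 3, 3, 3, 7, 3, 3]; set D = diag(3, 3, 3, 3, 3, 7, 3, 3) and form L = D - A. L is symmetric positive semidefinite, so every eigenvalue is real and nonnegative. The single zero eigenvalue shows the graph is connected.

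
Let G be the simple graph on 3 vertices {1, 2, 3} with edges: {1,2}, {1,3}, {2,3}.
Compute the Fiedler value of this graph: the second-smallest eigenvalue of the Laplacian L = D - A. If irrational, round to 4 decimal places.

3

With the vertex order [1, 2, 3], the degrees are [2, 2, 2], giving D = diag(2, 2, 2) and L = D - A. Computing the eigenvalues of L and sorting gives [0, 3, 3]. The Fiedler value lambda_2 = 3 is strictly positive, so the graph is connected. By the matrix-tree theorem the graph has (1/3) * product of the nonzero eigenvalues = 3 spanning trees. The eigenvalues sum to 6, which equals trace(L) = 2|E|.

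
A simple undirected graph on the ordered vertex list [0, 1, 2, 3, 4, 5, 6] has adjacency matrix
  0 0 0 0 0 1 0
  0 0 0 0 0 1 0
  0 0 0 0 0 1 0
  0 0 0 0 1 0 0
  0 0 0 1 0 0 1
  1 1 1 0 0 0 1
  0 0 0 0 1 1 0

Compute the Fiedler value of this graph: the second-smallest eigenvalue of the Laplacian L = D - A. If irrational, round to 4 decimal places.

0.2955

Each diagonal entry of L is the vertex degree and each off-diagonal entry is -1 where an edge is present, 0 otherwise; in the order [0, 1, 2, 3, 4, 5, 6] the diagonal is [1, 1, 1, 1, 2, 4, 2]. Computing the eigenvalues of L and sorting gives [0, 0.2955, 1, 1, 1.4911, 3.1169, 5.0965]. The Fiedler value lambda_2 = 0.2955 is strictly positive, so the graph is connected. The largest eigenvalue, 5.0965, is at most the vertex count 7. By the matrix-tree theorem the graph has (1/7) * product of the nonzero eigenvalues = 1 spanning tree.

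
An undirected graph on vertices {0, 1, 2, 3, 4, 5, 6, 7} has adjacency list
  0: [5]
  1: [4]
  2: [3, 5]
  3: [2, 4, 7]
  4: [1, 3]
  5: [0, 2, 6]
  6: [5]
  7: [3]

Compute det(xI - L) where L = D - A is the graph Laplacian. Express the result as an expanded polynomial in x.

Reading degrees in the order [0, 1, 2, 3, 4, 5, 6, 7] gives [1, 1, 2, 3, 2, 3, 1, 1]; set D = diag(1, 1, 2, 3, 2, 3, 1, 1) and form L = D - A. Computing det(xI - L) by cofactor expansion (or equivalently via sum-over-permutations) gives x^8 - 14x^7 + 76x^6 - 204x^5 + 288x^4 - 210x^3 + 71x^2 - 8x. The coefficient of x^7 equals -trace(L) = -14, matching the sum of degrees. The eigenvalues sum to 14, which equals trace(L) = 2|E|.

x^8 - 14x^7 + 76x^6 - 204x^5 + 288x^4 - 210x^3 + 71x^2 - 8x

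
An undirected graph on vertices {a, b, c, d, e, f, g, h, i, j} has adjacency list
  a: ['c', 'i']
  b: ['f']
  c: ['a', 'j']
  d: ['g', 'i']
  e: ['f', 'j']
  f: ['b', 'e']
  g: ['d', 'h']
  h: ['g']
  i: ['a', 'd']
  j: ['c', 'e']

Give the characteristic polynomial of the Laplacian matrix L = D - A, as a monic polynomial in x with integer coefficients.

Reading degrees in the order [a, b, c, d, e, f, g, h, i, j] gives [2, 1, 2, 2, 2, 2, 2, 1, 2, 2]; set D = diag(2, 1, 2, 2, 2, 2, 2, 1, 2, 2) and form L = D - A. L has integer entries, so p(x) = det(xI - L) has integer coefficients. Expanding the determinant yields x^10 - 18x^9 + 136x^8 - 560x^7 + 1365x^6 - 2002x^5 + 1716x^4 - 792x^3 + 165x^2 - 10x. The constant term is 0 because L is singular (the all-ones vector lies in its kernel). The eigenvalues sum to 18, which equals trace(L) = 2|E|. By the matrix-tree theorem the graph has (1/10) * product of the nonzero eigenvalues = 1 spanning tree.

x^10 - 18x^9 + 136x^8 - 560x^7 + 1365x^6 - 2002x^5 + 1716x^4 - 792x^3 + 165x^2 - 10x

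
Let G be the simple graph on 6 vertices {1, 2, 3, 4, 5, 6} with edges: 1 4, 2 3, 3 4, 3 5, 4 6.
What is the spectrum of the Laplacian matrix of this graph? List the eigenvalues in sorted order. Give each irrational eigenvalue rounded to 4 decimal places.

With the vertex order [1, 2, 3, 4, 5, 6], the degrees are [1, 1, 3, 3, 1, 1], giving D = diag(1, 1, 3, 3, 1, 1) and L = D - A. Since every row of L sums to 0, the all-ones vector is in the kernel and 0 is an eigenvalue. The single zero eigenvalue shows the graph is connected. The eigenvalues sum to 10, which equals trace(L) = 2|E|.

[0, 0.4384, 1, 1, 3, 4.5616]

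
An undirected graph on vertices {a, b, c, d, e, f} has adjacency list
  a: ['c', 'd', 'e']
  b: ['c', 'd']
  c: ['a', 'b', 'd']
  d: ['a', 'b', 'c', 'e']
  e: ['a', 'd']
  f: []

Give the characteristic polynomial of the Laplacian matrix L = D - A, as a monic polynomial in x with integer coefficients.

Each diagonal entry of L is the vertex degree and each off-diagonal entry is -1 where an edge is present, 0 otherwise; in the order [a, b, c, d, e, f] the diagonal is [3, 2, 3, 4, 2, 0]. L has integer entries, so p(x) = det(xI - L) has integer coefficients. Expanding the determinant yields x^6 - 14x^5 + 70x^4 - 146x^3 + 105x^2. The constant term is 0 because L is singular (the all-ones vector lies in its kernel). The eigenvalues sum to 14, which equals trace(L) = 2|E|.

x^6 - 14x^5 + 70x^4 - 146x^3 + 105x^2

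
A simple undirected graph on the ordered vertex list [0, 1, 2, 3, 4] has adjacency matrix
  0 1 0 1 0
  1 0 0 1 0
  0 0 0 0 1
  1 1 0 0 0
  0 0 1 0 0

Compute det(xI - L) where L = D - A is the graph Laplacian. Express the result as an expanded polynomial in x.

With the vertex order [0, 1, 2, 3, 4], the degrees are [2, 2, 1, 2, 1], giving D = diag(2, 2, 1, 2, 1) and L = D - A. Computing det(xI - L) by cofactor expansion (or equivalently via sum-over-permutations) gives x^5 - 8x^4 + 21x^3 - 18x^2. The constant term is 0 because L is singular (the all-ones vector lies in its kernel). The eigenvalues sum to 8, which equals trace(L) = 2|E|. The largest eigenvalue, 3, is at most the vertex count 5.

x^5 - 8x^4 + 21x^3 - 18x^2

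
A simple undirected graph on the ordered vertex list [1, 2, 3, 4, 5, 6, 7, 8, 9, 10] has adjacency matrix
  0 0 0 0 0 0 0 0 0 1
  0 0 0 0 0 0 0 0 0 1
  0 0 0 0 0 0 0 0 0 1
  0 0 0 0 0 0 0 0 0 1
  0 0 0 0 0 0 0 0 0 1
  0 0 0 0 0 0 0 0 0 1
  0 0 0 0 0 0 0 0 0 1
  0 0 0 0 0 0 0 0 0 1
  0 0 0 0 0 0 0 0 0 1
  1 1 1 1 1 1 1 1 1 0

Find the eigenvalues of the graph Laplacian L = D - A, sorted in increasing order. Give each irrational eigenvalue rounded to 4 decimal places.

[0, 1, 1, 1, 1, 1, 1, 1, 1, 10]

Reading degrees in the order [1, 2, 3, 4, 5, 6, 7, 8, 9, 10] gives [1, 1, 1, 1, 1, 1, 1, 1, 1, 9]; set D = diag(1, 1, 1, 1, 1, 1, 1, 1, 1, 9) and form L = D - A. Since every row of L sums to 0, the all-ones vector is in the kernel and 0 is an eigenvalue. There is one zero in the spectrum, matching the 1 component. By the matrix-tree theorem the graph has (1/10) * product of the nonzero eigenvalues = 1 spanning tree.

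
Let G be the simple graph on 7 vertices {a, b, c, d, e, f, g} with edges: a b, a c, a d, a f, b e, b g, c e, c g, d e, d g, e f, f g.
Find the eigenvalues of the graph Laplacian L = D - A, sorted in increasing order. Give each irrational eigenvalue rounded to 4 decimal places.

With the vertex order [a, b, c, d, e, f, g], the degrees are [4, 3, 3, 3, 4, 3, 4], giving D = diag(4, 3, 3, 3, 4, 3, 4) and L = D - A. Diagonalising L (or applying a numerical eigensolver to the 7x7 matrix) gives the spectrum above. The eigenvalues sum to 24, which equals trace(L) = 2|E|.

[0, 3, 3, 3, 4, 4, 7]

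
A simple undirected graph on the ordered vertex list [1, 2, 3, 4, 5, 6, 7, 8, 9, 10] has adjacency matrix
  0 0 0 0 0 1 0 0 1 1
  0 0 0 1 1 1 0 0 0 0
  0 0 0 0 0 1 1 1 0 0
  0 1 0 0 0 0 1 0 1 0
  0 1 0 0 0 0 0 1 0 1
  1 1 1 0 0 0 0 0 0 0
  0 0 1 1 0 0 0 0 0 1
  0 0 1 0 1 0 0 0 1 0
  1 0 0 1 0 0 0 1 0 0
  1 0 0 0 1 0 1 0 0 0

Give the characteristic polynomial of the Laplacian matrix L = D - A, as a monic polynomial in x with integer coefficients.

x^10 - 30x^9 + 390x^8 - 2880x^7 + 13305x^6 - 39882x^5 + 77640x^4 - 94800x^3 + 66000x^2 - 20000x

With the vertex order [1, 2, 3, 4, 5, 6, 7, 8, 9, 10], the degrees are [3, 3, 3, 3, 3, 3, 3, 3, 3, 3], giving D = diag(3, 3, 3, 3, 3, 3, 3, 3, 3, 3) and L = D - A. Computing det(xI - L) by cofactor expansion (or equivalently via sum-over-permutations) gives x^10 - 30x^9 + 390x^8 - 2880x^7 + 13305x^6 - 39882x^5 + 77640x^4 - 94800x^3 + 66000x^2 - 20000x. The coefficient of x^9 equals -trace(L) = -30, matching the sum of degrees.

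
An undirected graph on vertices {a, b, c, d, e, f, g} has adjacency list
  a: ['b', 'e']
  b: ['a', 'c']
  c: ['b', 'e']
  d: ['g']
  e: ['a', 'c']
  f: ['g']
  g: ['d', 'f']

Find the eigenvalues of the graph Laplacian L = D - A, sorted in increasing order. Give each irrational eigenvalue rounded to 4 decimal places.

Each diagonal entry of L is the vertex degree and each off-diagonal entry is -1 where an edge is present, 0 otherwise; in the order [a, b, c, d, e, f, g] the diagonal is [2, 2, 2, 1, 2, 1, 2]. Since every row of L sums to 0, the all-ones vector is in the kernel and 0 is an eigenvalue. The 2 zero eigenvalues correspond to the 2 connected components.

[0, 0, 1, 2, 2, 3, 4]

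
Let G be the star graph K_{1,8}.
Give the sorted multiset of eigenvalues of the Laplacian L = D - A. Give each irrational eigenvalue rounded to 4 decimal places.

[0, 1, 1, 1, 1, 1, 1, 1, 9]

The graph has 9 vertices and degree multiset [8, 1, 1, 1, 1, 1, 1, 1, 1]; D is the diagonal matrix of degrees and L = D - A. L is symmetric positive semidefinite, so every eigenvalue is real and nonnegative.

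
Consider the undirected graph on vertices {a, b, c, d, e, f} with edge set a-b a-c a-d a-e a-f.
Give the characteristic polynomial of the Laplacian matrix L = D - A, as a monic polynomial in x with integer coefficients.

With the vertex order [a, b, c, d, e, f], the degrees are [5, 1, 1, 1, 1, 1], giving D = diag(5, 1, 1, 1, 1, 1) and L = D - A. L has integer entries, so p(x) = det(xI - L) has integer coefficients. Expanding the determinant yields x^6 - 10x^5 + 30x^4 - 40x^3 + 25x^2 - 6x. The constant term is 0 because L is singular (the all-ones vector lies in its kernel). There is one zero in the spectrum, matching the 1 component. By the matrix-tree theorem the graph has (1/6) * product of the nonzero eigenvalues = 1 spanning tree.

x^6 - 10x^5 + 30x^4 - 40x^3 + 25x^2 - 6x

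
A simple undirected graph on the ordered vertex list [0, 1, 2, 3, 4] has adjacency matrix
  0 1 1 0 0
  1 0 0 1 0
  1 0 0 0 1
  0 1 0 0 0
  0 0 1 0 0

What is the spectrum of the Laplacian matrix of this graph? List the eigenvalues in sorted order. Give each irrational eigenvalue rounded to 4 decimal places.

[0, 0.3820, 1.3820, 2.6180, 3.6180]

Each diagonal entry of L is the vertex degree and each off-diagonal entry is -1 where an edge is present, 0 otherwise; in the order [0, 1, 2, 3, 4] the diagonal is [2, 2, 2, 1, 1]. L is symmetric positive semidefinite, so every eigenvalue is real and nonnegative. By the matrix-tree theorem the graph has (1/5) * product of the nonzero eigenvalues = 1 spanning tree. There is one zero in the spectrum, matching the 1 component.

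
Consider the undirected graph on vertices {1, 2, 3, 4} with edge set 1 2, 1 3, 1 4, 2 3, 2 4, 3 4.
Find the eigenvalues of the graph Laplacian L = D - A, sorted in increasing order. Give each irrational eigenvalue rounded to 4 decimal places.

[0, 4, 4, 4]

Reading degrees in the order [1, 2, 3, 4] gives [3, 3, 3, 3]; set D = diag(3, 3, 3, 3) and form L = D - A. L is symmetric positive semidefinite, so every eigenvalue is real and nonnegative.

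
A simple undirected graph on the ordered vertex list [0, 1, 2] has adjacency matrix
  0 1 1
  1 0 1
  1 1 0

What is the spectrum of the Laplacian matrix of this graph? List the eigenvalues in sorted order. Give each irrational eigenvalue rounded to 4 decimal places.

[0, 3, 3]

With the vertex order [0, 1, 2], the degrees are [2, 2, 2], giving D = diag(2, 2, 2) and L = D - A. Diagonalising L (or applying a numerical eigensolver to the 3x3 matrix) gives the spectrum above. The single zero eigenvalue shows the graph is connected. By the matrix-tree theorem the graph has (1/3) * product of the nonzero eigenvalues = 3 spanning trees.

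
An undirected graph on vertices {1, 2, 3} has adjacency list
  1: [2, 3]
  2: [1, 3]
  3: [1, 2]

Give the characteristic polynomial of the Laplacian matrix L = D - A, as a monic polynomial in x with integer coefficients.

Reading degrees in the order [1, 2, 3] gives [2, 2, 2]; set D = diag(2, 2, 2) and form L = D - A. The eigenvalues of L are [0, 3, 3]; the characteristic polynomial is the product of (x - lambda_i), which multiplies out to x^3 - 6x^2 + 9x. The constant term is 0 because L is singular (the all-ones vector lies in its kernel). There is one zero in the spectrum, matching the 1 component.

x^3 - 6x^2 + 9x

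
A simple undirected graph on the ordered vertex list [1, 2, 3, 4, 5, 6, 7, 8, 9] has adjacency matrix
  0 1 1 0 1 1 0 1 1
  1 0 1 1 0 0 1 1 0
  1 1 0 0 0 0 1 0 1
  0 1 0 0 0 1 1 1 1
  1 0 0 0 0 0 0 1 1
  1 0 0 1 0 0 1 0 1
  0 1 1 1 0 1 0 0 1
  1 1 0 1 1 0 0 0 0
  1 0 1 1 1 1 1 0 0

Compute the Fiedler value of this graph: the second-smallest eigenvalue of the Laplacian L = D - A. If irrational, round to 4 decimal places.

Each diagonal entry of L is the vertex degree and each off-diagonal entry is -1 where an edge is present, 0 otherwise; in the order [1, 2, 3, 4, 5, 6, 7, 8, 9] the diagonal is [6, 5, 4, 5, 3, 4, 5, 4, 6]. The sorted Laplacian eigenvalues are [0, 2.4314, 3.5119, 3.6631, 5.1247, 6, 6.3464, 6.9837, 7.9389]; the algebraic connectivity is the second entry, 2.4314. The largest eigenvalue, 7.9389, is at most the vertex count 9. There is one zero in the spectrum, matching the 1 component.

2.4314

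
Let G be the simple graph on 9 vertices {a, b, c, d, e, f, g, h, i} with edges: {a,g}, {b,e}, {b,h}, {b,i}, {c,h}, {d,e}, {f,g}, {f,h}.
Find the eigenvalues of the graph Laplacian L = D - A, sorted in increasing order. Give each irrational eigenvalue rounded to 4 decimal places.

Each diagonal entry of L is the vertex degree and each off-diagonal entry is -1 where an edge is present, 0 otherwise; in the order [a, b, c, d, e, f, g, h, i] the diagonal is [1, 3, 1, 1, 2, 2, 2, 3, 1]. Diagonalising L (or applying a numerical eigensolver to the 9x9 matrix) gives the spectrum above. The largest eigenvalue, 4.6958, is at most the vertex count 9. The eigenvalues sum to 16, which equals trace(L) = 2|E|.

[0, 0.1862, 0.4822, 0.7043, 1.4073, 2.1338, 2.8532, 3.5372, 4.6958]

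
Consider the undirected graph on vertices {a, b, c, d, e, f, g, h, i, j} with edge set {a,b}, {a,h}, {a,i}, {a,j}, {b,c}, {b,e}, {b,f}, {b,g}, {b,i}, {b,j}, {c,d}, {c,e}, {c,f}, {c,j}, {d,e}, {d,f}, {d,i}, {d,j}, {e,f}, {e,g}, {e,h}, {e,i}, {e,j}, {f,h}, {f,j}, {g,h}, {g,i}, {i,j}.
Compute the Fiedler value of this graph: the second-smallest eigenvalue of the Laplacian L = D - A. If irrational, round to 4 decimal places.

With the vertex order [a, b, c, d, e, f, g, h, i, j], the degrees are [4, 7, 5, 5, 8, 6, 4, 4, 6, 7], giving D = diag(4, 7, 5, 5, 8, 6, 4, 4, 6, 7) and L = D - A. Computing the eigenvalues of L and sorting gives [0, 2.9714, 3.7694, 4.2314, 5.4785, 6.6173, 7.1429, 8.1529, 8.4670, 9.1692]. The Fiedler value lambda_2 = 2.9714 is strictly positive, so the graph is connected. By the matrix-tree theorem the graph has (1/10) * product of the nonzero eigenvalues = 776798 spanning trees. The eigenvalues sum to 56, which equals trace(L) = 2|E|.

2.9714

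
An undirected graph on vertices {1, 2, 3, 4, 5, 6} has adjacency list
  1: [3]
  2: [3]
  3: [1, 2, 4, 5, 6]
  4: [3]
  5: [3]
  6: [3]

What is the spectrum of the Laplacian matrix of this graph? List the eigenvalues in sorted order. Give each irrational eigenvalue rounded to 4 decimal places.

[0, 1, 1, 1, 1, 6]

With the vertex order [1, 2, 3, 4, 5, 6], the degrees are [1, 1, 5, 1, 1, 1], giving D = diag(1, 1, 5, 1, 1, 1) and L = D - A. L is symmetric positive semidefinite, so every eigenvalue is real and nonnegative. The eigenvalues sum to 10, which equals trace(L) = 2|E|. By the matrix-tree theorem the graph has (1/6) * product of the nonzero eigenvalues = 1 spanning tree.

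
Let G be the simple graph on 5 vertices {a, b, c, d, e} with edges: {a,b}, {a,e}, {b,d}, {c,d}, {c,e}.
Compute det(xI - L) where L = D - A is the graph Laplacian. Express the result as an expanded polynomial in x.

Each diagonal entry of L is the vertex degree and each off-diagonal entry is -1 where an edge is present, 0 otherwise; in the order [a, b, c, d, e] the diagonal is [2, 2, 2, 2, 2]. Computing det(xI - L) by cofactor expansion (or equivalently via sum-over-permutations) gives x^5 - 10x^4 + 35x^3 - 50x^2 + 25x. Since p(0) = det(-L) = 0, x divides p(x). There is one zero in the spectrum, matching the 1 component.

x^5 - 10x^4 + 35x^3 - 50x^2 + 25x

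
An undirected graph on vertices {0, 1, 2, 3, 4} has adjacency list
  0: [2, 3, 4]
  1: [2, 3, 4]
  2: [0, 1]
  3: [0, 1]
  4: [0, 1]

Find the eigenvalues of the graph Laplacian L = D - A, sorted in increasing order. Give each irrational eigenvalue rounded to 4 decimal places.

Reading degrees in the order [0, 1, 2, 3, 4] gives [3, 3, 2, 2, 2]; set D = diag(3, 3, 2, 2, 2) and form L = D - A. L is symmetric positive semidefinite, so every eigenvalue is real and nonnegative.

[0, 2, 2, 3, 5]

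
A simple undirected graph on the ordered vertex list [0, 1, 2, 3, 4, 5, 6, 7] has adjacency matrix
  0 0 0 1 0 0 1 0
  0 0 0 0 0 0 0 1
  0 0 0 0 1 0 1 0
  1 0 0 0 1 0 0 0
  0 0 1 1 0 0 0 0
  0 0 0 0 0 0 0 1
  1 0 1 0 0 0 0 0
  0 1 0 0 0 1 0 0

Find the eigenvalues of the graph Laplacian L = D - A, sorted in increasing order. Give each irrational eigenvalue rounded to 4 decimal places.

[0, 0, 1, 1.3820, 1.3820, 3, 3.6180, 3.6180]

Each diagonal entry of L is the vertex degree and each off-diagonal entry is -1 where an edge is present, 0 otherwise; in the order [0, 1, 2, 3, 4, 5, 6, 7] the diagonal is [2, 1, 2, 2, 2, 1, 2, 2]. Since every row of L sums to 0, the all-ones vector is in the kernel and 0 is an eigenvalue. The 2 zero eigenvalues correspond to the 2 connected components. The largest eigenvalue, 3.6180, is at most the vertex count 8.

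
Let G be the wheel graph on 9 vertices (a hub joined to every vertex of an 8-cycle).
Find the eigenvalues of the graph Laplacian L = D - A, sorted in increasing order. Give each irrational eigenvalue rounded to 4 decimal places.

The graph has 9 vertices and degree multiset [8, 3, 3, 3, 3, 3, 3, 3, 3]; D is the diagonal matrix of degrees and L = D - A. The multiplicity of 0 as a Laplacian eigenvalue equals the number of connected components. The eigenvalues sum to 32, which equals trace(L) = 2|E|.

[0, 1.5858, 1.5858, 3, 3, 4.4142, 4.4142, 5, 9]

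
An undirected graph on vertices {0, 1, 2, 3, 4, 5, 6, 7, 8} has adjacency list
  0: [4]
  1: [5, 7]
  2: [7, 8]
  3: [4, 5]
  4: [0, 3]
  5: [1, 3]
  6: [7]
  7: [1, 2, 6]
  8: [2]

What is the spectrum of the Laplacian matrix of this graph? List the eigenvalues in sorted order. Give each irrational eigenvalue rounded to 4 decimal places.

[0, 0.1404, 0.5362, 0.7754, 1.5803, 2.2449, 2.7784, 3.5988, 4.3455]

Each diagonal entry of L is the vertex degree and each off-diagonal entry is -1 where an edge is present, 0 otherwise; in the order [0, 1, 2, 3, 4, 5, 6, 7, 8] the diagonal is [1, 2, 2, 2, 2, 2, 1, 3, 1]. Since every row of L sums to 0, the all-ones vector is in the kernel and 0 is an eigenvalue. The single zero eigenvalue shows the graph is connected. The eigenvalues sum to 16, which equals trace(L) = 2|E|.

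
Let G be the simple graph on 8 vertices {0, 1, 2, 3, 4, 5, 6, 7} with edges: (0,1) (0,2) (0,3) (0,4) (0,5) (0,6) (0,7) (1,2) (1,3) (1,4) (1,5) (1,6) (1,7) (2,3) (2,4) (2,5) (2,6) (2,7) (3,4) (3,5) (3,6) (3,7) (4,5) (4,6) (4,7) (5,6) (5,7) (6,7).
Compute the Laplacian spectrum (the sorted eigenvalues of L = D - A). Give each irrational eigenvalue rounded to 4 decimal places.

With the vertex order [0, 1, 2, 3, 4, 5, 6, 7], the degrees are [7, 7, 7, 7, 7, 7, 7, 7], giving D = diag(7, 7, 7, 7, 7, 7, 7, 7) and L = D - A. Since every row of L sums to 0, the all-ones vector is in the kernel and 0 is an eigenvalue.

[0, 8, 8, 8, 8, 8, 8, 8]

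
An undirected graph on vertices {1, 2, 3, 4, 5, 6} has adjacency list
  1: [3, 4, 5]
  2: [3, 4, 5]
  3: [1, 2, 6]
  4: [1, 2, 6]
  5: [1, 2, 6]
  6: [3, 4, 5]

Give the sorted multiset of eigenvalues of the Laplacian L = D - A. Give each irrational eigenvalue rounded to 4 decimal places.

With the vertex order [1, 2, 3, 4, 5, 6], the degrees are [3, 3, 3, 3, 3, 3], giving D = diag(3, 3, 3, 3, 3, 3) and L = D - A. L is symmetric positive semidefinite, so every eigenvalue is real and nonnegative. By the matrix-tree theorem the graph has (1/6) * product of the nonzero eigenvalues = 81 spanning trees.

[0, 3, 3, 3, 3, 6]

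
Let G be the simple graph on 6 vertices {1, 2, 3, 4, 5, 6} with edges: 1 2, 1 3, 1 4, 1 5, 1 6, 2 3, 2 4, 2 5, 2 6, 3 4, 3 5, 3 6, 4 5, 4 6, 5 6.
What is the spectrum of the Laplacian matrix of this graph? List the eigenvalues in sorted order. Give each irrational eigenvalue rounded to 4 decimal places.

[0, 6, 6, 6, 6, 6]

Reading degrees in the order [1, 2, 3, 4, 5, 6] gives [5, 5, 5, 5, 5, 5]; set D = diag(5, 5, 5, 5, 5, 5) and form L = D - A. L is symmetric positive semidefinite, so every eigenvalue is real and nonnegative. The single zero eigenvalue shows the graph is connected. The largest eigenvalue, 6, is at most the vertex count 6. By the matrix-tree theorem the graph has (1/6) * product of the nonzero eigenvalues = 1296 spanning trees.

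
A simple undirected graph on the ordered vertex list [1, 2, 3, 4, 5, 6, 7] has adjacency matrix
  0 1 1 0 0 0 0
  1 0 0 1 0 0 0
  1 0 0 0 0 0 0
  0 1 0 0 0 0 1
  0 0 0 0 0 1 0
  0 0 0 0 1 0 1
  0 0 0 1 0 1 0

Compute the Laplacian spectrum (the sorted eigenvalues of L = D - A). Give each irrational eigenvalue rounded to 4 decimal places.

[0, 0.1981, 0.7530, 1.5550, 2.4450, 3.2470, 3.8019]

With the vertex order [1, 2, 3, 4, 5, 6, 7], the degrees are [2, 2, 1, 2, 1, 2, 2], giving D = diag(2, 2, 1, 2, 1, 2, 2) and L = D - A. L is symmetric positive semidefinite, so every eigenvalue is real and nonnegative. The eigenvalues sum to 12, which equals trace(L) = 2|E|. The largest eigenvalue, 3.8019, is at most the vertex count 7.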